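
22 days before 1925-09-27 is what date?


Start: 1925-09-27, subtract 22 days
27 - 22 = 5 stays within September 1925

Result: 1925-09-05


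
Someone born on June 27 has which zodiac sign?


Date: June 27
Conventional tropical zodiac dates: Cancer from June 21 onward; Leo starts July 23
June 27 falls within the Cancer range

Cancer


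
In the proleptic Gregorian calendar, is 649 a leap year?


Gregorian leap year rule: divisible by 4, but not by 100, unless also by 400.
649 is not divisible by 4 -> not a leap year

No


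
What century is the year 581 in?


Century = (year - 1) // 100 + 1
= (581 - 1) // 100 + 1
= 580 // 100 + 1
= 5 + 1

6th century


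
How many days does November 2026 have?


November 2026

30 days


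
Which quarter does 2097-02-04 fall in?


Month: February (month 2)
Q1: Jan-Mar, Q2: Apr-Jun, Q3: Jul-Sep, Q4: Oct-Dec

Q1


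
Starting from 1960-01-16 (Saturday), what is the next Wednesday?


Current: Saturday
Target: Wednesday
Days ahead: 4

Next Wednesday: 1960-01-20


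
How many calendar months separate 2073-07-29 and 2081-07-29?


From July 2073 to July 2081
8 years * 12 = 96 months = 96

96 months


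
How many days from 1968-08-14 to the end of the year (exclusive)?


Day of year: 227 of 366
Remaining = 366 - 227

139 days


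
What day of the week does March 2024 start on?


Target: March 1, 2024
Anchor: Jan 1, 2024. With p = 2024 - 1 = 2023: (p + p//4 - p//100 + p//400) mod 7 = (2023 + 505 - 20 + 5) mod 7 = 2513 mod 7 = 0 -> Monday (Mon=0 ... Sun=6)
Days before March (Jan-Feb): 60 days
Weekday index = (0 + 60) mod 7 = 4

Friday


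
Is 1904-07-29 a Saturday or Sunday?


Anchor: Jan 1, 1904. With p = 1904 - 1 = 1903: (p + p//4 - p//100 + p//400) mod 7 = (1903 + 475 - 19 + 4) mod 7 = 2363 mod 7 = 4 -> Friday (Mon=0 ... Sun=6)
Day of year: 211; offset = 210
Weekday index = (4 + 210) mod 7 = 4 -> Friday
Weekend days: Saturday, Sunday

No


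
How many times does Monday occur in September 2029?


September 2029 has 30 days
Anchor: Jan 1, 2029. With p = 2029 - 1 = 2028: (p + p//4 - p//100 + p//400) mod 7 = (2028 + 507 - 20 + 5) mod 7 = 2520 mod 7 = 0 -> Monday (Mon=0 ... Sun=6)
Days before September (Jan-Aug): 243; September 1 index = (0 + 243) mod 7 = 5 -> Saturday
First Monday is September 3
Mondays: 3, 10, 17, 24

4 Mondays


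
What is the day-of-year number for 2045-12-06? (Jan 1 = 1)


Date: December 6, 2045
Days in months 1 through 11: 334
Plus 6 days in December

Day of year: 340


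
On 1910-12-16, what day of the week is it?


Date: December 16, 1910
Anchor: Jan 1, 1910. With p = 1910 - 1 = 1909: (p + p//4 - p//100 + p//400) mod 7 = (1909 + 477 - 19 + 4) mod 7 = 2371 mod 7 = 5 -> Saturday (Mon=0 ... Sun=6)
Days before December (Jan-Nov): 334; offset = 334 + 16 - 1 = 349
Weekday index = (5 + 349) mod 7 = 4

Day of the week: Friday


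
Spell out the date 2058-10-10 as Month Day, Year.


ISO 2058-10-10 parses as year=2058, month=10, day=10
Month 10 -> October

October 10, 2058


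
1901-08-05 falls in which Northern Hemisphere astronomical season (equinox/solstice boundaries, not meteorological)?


Date: August 5
Astronomical Summer (approx.; exact equinox/solstice day varies by year): June 21 to September 21
August 5 falls within the Summer window

Summer


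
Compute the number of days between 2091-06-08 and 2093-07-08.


From 2091-06-08 to 2093-07-08
2091-06-08: days before June = 31 + 28 + 31 + 30 + 31 = 151 (2091 is not a leap year); day of year = 151 + 8 = 159
2093-07-08: days before July = 31 + 28 + 31 + 30 + 31 + 30 = 181 (2093 is not a leap year); day of year = 181 + 8 = 189
Rest of 2091: 365 - 159 = 206
Full years 2092 (366): 366
Total = 206 + 366 + 189 = 761

761 days


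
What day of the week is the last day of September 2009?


September 2009 has 30 days
Anchor: Jan 1, 2009. With p = 2009 - 1 = 2008: (p + p//4 - p//100 + p//400) mod 7 = (2008 + 502 - 20 + 5) mod 7 = 2495 mod 7 = 3 -> Thursday (Mon=0 ... Sun=6)
Days before September (Jan-Aug): 243; September 1 index = (3 + 243) mod 7 = 1 -> Tuesday
Last day offset: 30 - 1 = 29 days
Weekday index = (1 + 29) mod 7 = 2

Wednesday, September 30


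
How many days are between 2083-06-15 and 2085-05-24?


From 2083-06-15 to 2085-05-24
2083-06-15: days before June = 31 + 28 + 31 + 30 + 31 = 151 (2083 is not a leap year); day of year = 151 + 15 = 166
2085-05-24: days before May = 31 + 28 + 31 + 30 = 120 (2085 is not a leap year); day of year = 120 + 24 = 144
Rest of 2083: 365 - 166 = 199
Full years 2084 (366): 366
Total = 199 + 366 + 144 = 709

709 days


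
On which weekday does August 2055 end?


August 2055 has 31 days
Anchor: Jan 1, 2055. With p = 2055 - 1 = 2054: (p + p//4 - p//100 + p//400) mod 7 = (2054 + 513 - 20 + 5) mod 7 = 2552 mod 7 = 4 -> Friday (Mon=0 ... Sun=6)
Days before August (Jan-Jul): 212; August 1 index = (4 + 212) mod 7 = 6 -> Sunday
Last day offset: 31 - 1 = 30 days
Weekday index = (6 + 30) mod 7 = 1

Tuesday, August 31


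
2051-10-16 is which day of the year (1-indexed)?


Date: October 16, 2051
Days in months 1 through 9: 273
Plus 16 days in October

Day of year: 289


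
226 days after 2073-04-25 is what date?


Start: 2073-04-25, add 226 days
April 2073 has 30 days: 30 - 25 = 5 days to April 30 -> 221 left
May 2073 has 31 days -> 190 left
June 2073 has 30 days -> 160 left
July 2073 has 31 days -> 129 left
August 2073 has 31 days -> 98 left
September 2073 has 30 days -> 68 left
October 2073 has 31 days -> 37 left
November 2073 has 30 days -> 7 left
December 2073: 7 <= 31 -> lands on December 7

Result: 2073-12-07


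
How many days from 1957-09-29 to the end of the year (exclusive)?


Day of year: 272 of 365
Remaining = 365 - 272

93 days


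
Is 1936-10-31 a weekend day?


Anchor: Jan 1, 1936. With p = 1936 - 1 = 1935: (p + p//4 - p//100 + p//400) mod 7 = (1935 + 483 - 19 + 4) mod 7 = 2403 mod 7 = 2 -> Wednesday (Mon=0 ... Sun=6)
Day of year: 305; offset = 304
Weekday index = (2 + 304) mod 7 = 5 -> Saturday
Weekend days: Saturday, Sunday

Yes


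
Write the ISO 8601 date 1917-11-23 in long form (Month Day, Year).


ISO 1917-11-23 parses as year=1917, month=11, day=23
Month 11 -> November

November 23, 1917


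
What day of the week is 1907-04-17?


Date: April 17, 1907
Anchor: Jan 1, 1907. With p = 1907 - 1 = 1906: (p + p//4 - p//100 + p//400) mod 7 = (1906 + 476 - 19 + 4) mod 7 = 2367 mod 7 = 1 -> Tuesday (Mon=0 ... Sun=6)
Days before April (Jan-Mar): 90; offset = 90 + 17 - 1 = 106
Weekday index = (1 + 106) mod 7 = 2

Day of the week: Wednesday


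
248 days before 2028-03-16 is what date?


Start: 2028-03-16, subtract 248 days
Back 16 days from March 16 reaches February 29, 2028 -> 232 left
February 2028 has 29 days -> back to January 31, 2028 -> 203 left
January 2028 has 31 days -> back to December 31, 2027 -> 172 left
December 2027 has 31 days -> back to November 30, 2027 -> 141 left
November 2027 has 30 days -> back to October 31, 2027 -> 111 left
October 2027 has 31 days -> back to September 30, 2027 -> 80 left
September 2027 has 30 days -> back to August 31, 2027 -> 50 left
August 2027 has 31 days -> back to July 31, 2027 -> 19 left
July 2027: 31 - 19 = 12 -> lands on July 12

Result: 2027-07-12


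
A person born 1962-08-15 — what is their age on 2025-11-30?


Birth: 1962-08-15
Reference: 2025-11-30
Year difference: 2025 - 1962 = 63

63 years old


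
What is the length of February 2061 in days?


February 2061 (leap year: no)

28 days


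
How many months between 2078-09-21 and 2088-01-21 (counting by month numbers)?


From September 2078 to January 2088
10 years * 12 = 120 months, minus 8 months = 112

112 months


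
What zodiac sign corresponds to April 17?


Date: April 17
Conventional tropical zodiac dates: Aries from March 21 onward; Taurus starts April 20
April 17 falls within the Aries range

Aries


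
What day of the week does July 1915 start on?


Target: July 1, 1915
Anchor: Jan 1, 1915. With p = 1915 - 1 = 1914: (p + p//4 - p//100 + p//400) mod 7 = (1914 + 478 - 19 + 4) mod 7 = 2377 mod 7 = 4 -> Friday (Mon=0 ... Sun=6)
Days before July (Jan-Jun): 181 days
Weekday index = (4 + 181) mod 7 = 3

Thursday


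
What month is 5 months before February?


February is month 2
2 - 5 = -3; wrap: -3 + 12 = 9

September


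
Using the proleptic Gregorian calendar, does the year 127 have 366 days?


Gregorian leap year rule: divisible by 4, but not by 100, unless also by 400.
127 is not divisible by 4 -> not a leap year

No


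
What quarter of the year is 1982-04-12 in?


Month: April (month 4)
Q1: Jan-Mar, Q2: Apr-Jun, Q3: Jul-Sep, Q4: Oct-Dec

Q2


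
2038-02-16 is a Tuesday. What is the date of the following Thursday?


Current: Tuesday
Target: Thursday
Days ahead: 2

Next Thursday: 2038-02-18


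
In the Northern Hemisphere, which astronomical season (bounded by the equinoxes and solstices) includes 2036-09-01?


Date: September 1
Astronomical Summer (approx.; exact equinox/solstice day varies by year): June 21 to September 21
September 1 falls within the Summer window

Summer


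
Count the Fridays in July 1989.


July 1989 has 31 days
Anchor: Jan 1, 1989. With p = 1989 - 1 = 1988: (p + p//4 - p//100 + p//400) mod 7 = (1988 + 497 - 19 + 4) mod 7 = 2470 mod 7 = 6 -> Sunday (Mon=0 ... Sun=6)
Days before July (Jan-Jun): 181; July 1 index = (6 + 181) mod 7 = 5 -> Saturday
First Friday is July 7
Fridays: 7, 14, 21, 28

4 Fridays


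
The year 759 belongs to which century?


Century = (year - 1) // 100 + 1
= (759 - 1) // 100 + 1
= 758 // 100 + 1
= 7 + 1

8th century


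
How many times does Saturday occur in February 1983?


February 1983 has 28 days
Anchor: Jan 1, 1983. With p = 1983 - 1 = 1982: (p + p//4 - p//100 + p//400) mod 7 = (1982 + 495 - 19 + 4) mod 7 = 2462 mod 7 = 5 -> Saturday (Mon=0 ... Sun=6)
Days before February (Jan): 31; February 1 index = (5 + 31) mod 7 = 1 -> Tuesday
First Saturday is February 5
Saturdays: 5, 12, 19, 26

4 Saturdays


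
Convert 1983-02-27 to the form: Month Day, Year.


ISO 1983-02-27 parses as year=1983, month=02, day=27
Month 2 -> February

February 27, 1983


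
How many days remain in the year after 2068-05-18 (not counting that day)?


Day of year: 139 of 366
Remaining = 366 - 139

227 days


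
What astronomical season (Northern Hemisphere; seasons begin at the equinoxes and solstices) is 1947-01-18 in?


Date: January 18
Astronomical Winter (approx.; exact equinox/solstice day varies by year): December 21 to March 19
January 18 falls within the Winter window

Winter


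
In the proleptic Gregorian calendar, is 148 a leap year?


Gregorian leap year rule: divisible by 4, but not by 100, unless also by 400.
148 is divisible by 4 but not 100 -> leap year

Yes


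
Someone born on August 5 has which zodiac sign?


Date: August 5
Conventional tropical zodiac dates: Leo from July 23 onward; Virgo starts August 23
August 5 falls within the Leo range

Leo


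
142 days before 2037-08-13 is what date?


Start: 2037-08-13, subtract 142 days
Back 13 days from August 13 reaches July 31, 2037 -> 129 left
July 2037 has 31 days -> back to June 30, 2037 -> 98 left
June 2037 has 30 days -> back to May 31, 2037 -> 68 left
May 2037 has 31 days -> back to April 30, 2037 -> 37 left
April 2037 has 30 days -> back to March 31, 2037 -> 7 left
March 2037: 31 - 7 = 24 -> lands on March 24

Result: 2037-03-24


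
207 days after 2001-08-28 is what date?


Start: 2001-08-28, add 207 days
August 2001 has 31 days: 31 - 28 = 3 days to August 31 -> 204 left
September 2001 has 30 days -> 174 left
October 2001 has 31 days -> 143 left
November 2001 has 30 days -> 113 left
December 2001 has 31 days -> 82 left
January 2002 has 31 days -> 51 left
February 2002 has 28 days -> 23 left
March 2002: 23 <= 31 -> lands on March 23

Result: 2002-03-23


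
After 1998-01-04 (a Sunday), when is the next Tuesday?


Current: Sunday
Target: Tuesday
Days ahead: 2

Next Tuesday: 1998-01-06


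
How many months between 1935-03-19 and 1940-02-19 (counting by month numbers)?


From March 1935 to February 1940
5 years * 12 = 60 months, minus 1 month = 59

59 months


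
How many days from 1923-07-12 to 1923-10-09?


From 1923-07-12 to 1923-10-09
1923-07-12: days before July = 31 + 28 + 31 + 30 + 31 + 30 = 181 (1923 is not a leap year); day of year = 181 + 12 = 193
1923-10-09: days before October = 31 + 28 + 31 + 30 + 31 + 30 + 31 + 31 + 30 = 273 (1923 is not a leap year); day of year = 273 + 9 = 282
Same year: 282 - 193 = 89

89 days


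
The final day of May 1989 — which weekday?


May 1989 has 31 days
Anchor: Jan 1, 1989. With p = 1989 - 1 = 1988: (p + p//4 - p//100 + p//400) mod 7 = (1988 + 497 - 19 + 4) mod 7 = 2470 mod 7 = 6 -> Sunday (Mon=0 ... Sun=6)
Days before May (Jan-Apr): 120; May 1 index = (6 + 120) mod 7 = 0 -> Monday
Last day offset: 31 - 1 = 30 days
Weekday index = (0 + 30) mod 7 = 2

Wednesday, May 31


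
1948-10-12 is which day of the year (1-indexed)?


Date: October 12, 1948
Days in months 1 through 9: 274
Plus 12 days in October

Day of year: 286


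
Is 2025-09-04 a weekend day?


Anchor: Jan 1, 2025. With p = 2025 - 1 = 2024: (p + p//4 - p//100 + p//400) mod 7 = (2024 + 506 - 20 + 5) mod 7 = 2515 mod 7 = 2 -> Wednesday (Mon=0 ... Sun=6)
Day of year: 247; offset = 246
Weekday index = (2 + 246) mod 7 = 3 -> Thursday
Weekend days: Saturday, Sunday

No


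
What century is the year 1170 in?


Century = (year - 1) // 100 + 1
= (1170 - 1) // 100 + 1
= 1169 // 100 + 1
= 11 + 1

12th century


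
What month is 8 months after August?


August is month 8
8 + 8 = 16; wrap: 16 - 12 = 4

April


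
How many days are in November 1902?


November 1902

30 days


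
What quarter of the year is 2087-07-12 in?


Month: July (month 7)
Q1: Jan-Mar, Q2: Apr-Jun, Q3: Jul-Sep, Q4: Oct-Dec

Q3


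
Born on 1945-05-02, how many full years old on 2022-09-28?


Birth: 1945-05-02
Reference: 2022-09-28
Year difference: 2022 - 1945 = 77

77 years old


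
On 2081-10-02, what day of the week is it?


Date: October 2, 2081
Anchor: Jan 1, 2081. With p = 2081 - 1 = 2080: (p + p//4 - p//100 + p//400) mod 7 = (2080 + 520 - 20 + 5) mod 7 = 2585 mod 7 = 2 -> Wednesday (Mon=0 ... Sun=6)
Days before October (Jan-Sep): 273; offset = 273 + 2 - 1 = 274
Weekday index = (2 + 274) mod 7 = 3

Day of the week: Thursday


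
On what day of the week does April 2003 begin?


Target: April 1, 2003
Anchor: Jan 1, 2003. With p = 2003 - 1 = 2002: (p + p//4 - p//100 + p//400) mod 7 = (2002 + 500 - 20 + 5) mod 7 = 2487 mod 7 = 2 -> Wednesday (Mon=0 ... Sun=6)
Days before April (Jan-Mar): 90 days
Weekday index = (2 + 90) mod 7 = 1

Tuesday


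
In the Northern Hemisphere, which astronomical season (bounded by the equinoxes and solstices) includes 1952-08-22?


Date: August 22
Astronomical Summer (approx.; exact equinox/solstice day varies by year): June 21 to September 21
August 22 falls within the Summer window

Summer


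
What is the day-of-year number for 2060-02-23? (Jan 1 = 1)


Date: February 23, 2060
Days in months 1 through 1: 31
Plus 23 days in February

Day of year: 54


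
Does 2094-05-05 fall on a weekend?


Anchor: Jan 1, 2094. With p = 2094 - 1 = 2093: (p + p//4 - p//100 + p//400) mod 7 = (2093 + 523 - 20 + 5) mod 7 = 2601 mod 7 = 4 -> Friday (Mon=0 ... Sun=6)
Day of year: 125; offset = 124
Weekday index = (4 + 124) mod 7 = 2 -> Wednesday
Weekend days: Saturday, Sunday

No


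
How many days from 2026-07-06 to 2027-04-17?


From 2026-07-06 to 2027-04-17
2026-07-06: days before July = 31 + 28 + 31 + 30 + 31 + 30 = 181 (2026 is not a leap year); day of year = 181 + 6 = 187
2027-04-17: days before April = 31 + 28 + 31 = 90 (2027 is not a leap year); day of year = 90 + 17 = 107
Rest of 2026: 365 - 187 = 178
Total = 178 + 107 = 285

285 days


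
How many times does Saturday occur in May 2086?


May 2086 has 31 days
Anchor: Jan 1, 2086. With p = 2086 - 1 = 2085: (p + p//4 - p//100 + p//400) mod 7 = (2085 + 521 - 20 + 5) mod 7 = 2591 mod 7 = 1 -> Tuesday (Mon=0 ... Sun=6)
Days before May (Jan-Apr): 120; May 1 index = (1 + 120) mod 7 = 2 -> Wednesday
First Saturday is May 4
Saturdays: 4, 11, 18, 25

4 Saturdays


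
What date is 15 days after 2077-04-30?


Start: 2077-04-30, add 15 days
April 30 is the last day of April 2077 -> 15 left
May 2077: 15 <= 31 -> lands on May 15

Result: 2077-05-15


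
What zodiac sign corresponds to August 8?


Date: August 8
Conventional tropical zodiac dates: Leo from July 23 onward; Virgo starts August 23
August 8 falls within the Leo range

Leo


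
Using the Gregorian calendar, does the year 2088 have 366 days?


Gregorian leap year rule: divisible by 4, but not by 100, unless also by 400.
2088 is divisible by 4 but not 100 -> leap year

Yes


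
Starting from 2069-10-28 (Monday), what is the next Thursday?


Current: Monday
Target: Thursday
Days ahead: 3

Next Thursday: 2069-10-31


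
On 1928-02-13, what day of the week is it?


Date: February 13, 1928
Anchor: Jan 1, 1928. With p = 1928 - 1 = 1927: (p + p//4 - p//100 + p//400) mod 7 = (1927 + 481 - 19 + 4) mod 7 = 2393 mod 7 = 6 -> Sunday (Mon=0 ... Sun=6)
Days before February (Jan): 31; offset = 31 + 13 - 1 = 43
Weekday index = (6 + 43) mod 7 = 0

Day of the week: Monday


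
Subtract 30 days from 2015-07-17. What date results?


Start: 2015-07-17, subtract 30 days
Back 17 days from July 17 reaches June 30, 2015 -> 13 left
June 2015: 30 - 13 = 17 -> lands on June 17

Result: 2015-06-17


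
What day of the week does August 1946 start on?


Target: August 1, 1946
Anchor: Jan 1, 1946. With p = 1946 - 1 = 1945: (p + p//4 - p//100 + p//400) mod 7 = (1945 + 486 - 19 + 4) mod 7 = 2416 mod 7 = 1 -> Tuesday (Mon=0 ... Sun=6)
Days before August (Jan-Jul): 212 days
Weekday index = (1 + 212) mod 7 = 3

Thursday


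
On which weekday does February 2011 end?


February 2011 has 28 days
Anchor: Jan 1, 2011. With p = 2011 - 1 = 2010: (p + p//4 - p//100 + p//400) mod 7 = (2010 + 502 - 20 + 5) mod 7 = 2497 mod 7 = 5 -> Saturday (Mon=0 ... Sun=6)
Days before February (Jan): 31; February 1 index = (5 + 31) mod 7 = 1 -> Tuesday
Last day offset: 28 - 1 = 27 days
Weekday index = (1 + 27) mod 7 = 0

Monday, February 28


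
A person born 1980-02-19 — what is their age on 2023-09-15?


Birth: 1980-02-19
Reference: 2023-09-15
Year difference: 2023 - 1980 = 43

43 years old


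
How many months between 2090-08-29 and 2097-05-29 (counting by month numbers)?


From August 2090 to May 2097
7 years * 12 = 84 months, minus 3 months = 81

81 months


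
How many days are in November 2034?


November 2034

30 days


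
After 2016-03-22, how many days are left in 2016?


Day of year: 82 of 366
Remaining = 366 - 82

284 days


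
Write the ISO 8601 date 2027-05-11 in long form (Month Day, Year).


ISO 2027-05-11 parses as year=2027, month=05, day=11
Month 5 -> May

May 11, 2027


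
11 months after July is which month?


July is month 7
7 + 11 = 18; wrap: 18 - 12 = 6

June


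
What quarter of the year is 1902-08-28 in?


Month: August (month 8)
Q1: Jan-Mar, Q2: Apr-Jun, Q3: Jul-Sep, Q4: Oct-Dec

Q3


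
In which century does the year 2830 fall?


Century = (year - 1) // 100 + 1
= (2830 - 1) // 100 + 1
= 2829 // 100 + 1
= 28 + 1

29th century


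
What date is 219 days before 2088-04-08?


Start: 2088-04-08, subtract 219 days
Back 8 days from April 8 reaches March 31, 2088 -> 211 left
March 2088 has 31 days -> back to February 29, 2088 -> 180 left
February 2088 has 29 days -> back to January 31, 2088 -> 151 left
January 2088 has 31 days -> back to December 31, 2087 -> 120 left
December 2087 has 31 days -> back to November 30, 2087 -> 89 left
November 2087 has 30 days -> back to October 31, 2087 -> 59 left
October 2087 has 31 days -> back to September 30, 2087 -> 28 left
September 2087: 30 - 28 = 2 -> lands on September 2

Result: 2087-09-02


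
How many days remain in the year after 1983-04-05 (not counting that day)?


Day of year: 95 of 365
Remaining = 365 - 95

270 days


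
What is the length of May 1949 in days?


May 1949

31 days


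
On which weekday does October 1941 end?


October 1941 has 31 days
Anchor: Jan 1, 1941. With p = 1941 - 1 = 1940: (p + p//4 - p//100 + p//400) mod 7 = (1940 + 485 - 19 + 4) mod 7 = 2410 mod 7 = 2 -> Wednesday (Mon=0 ... Sun=6)
Days before October (Jan-Sep): 273; October 1 index = (2 + 273) mod 7 = 2 -> Wednesday
Last day offset: 31 - 1 = 30 days
Weekday index = (2 + 30) mod 7 = 4

Friday, October 31


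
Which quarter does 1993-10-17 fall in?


Month: October (month 10)
Q1: Jan-Mar, Q2: Apr-Jun, Q3: Jul-Sep, Q4: Oct-Dec

Q4


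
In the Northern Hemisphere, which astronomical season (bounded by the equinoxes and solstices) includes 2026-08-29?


Date: August 29
Astronomical Summer (approx.; exact equinox/solstice day varies by year): June 21 to September 21
August 29 falls within the Summer window

Summer


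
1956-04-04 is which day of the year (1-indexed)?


Date: April 4, 1956
Days in months 1 through 3: 91
Plus 4 days in April

Day of year: 95


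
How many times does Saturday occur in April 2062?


April 2062 has 30 days
Anchor: Jan 1, 2062. With p = 2062 - 1 = 2061: (p + p//4 - p//100 + p//400) mod 7 = (2061 + 515 - 20 + 5) mod 7 = 2561 mod 7 = 6 -> Sunday (Mon=0 ... Sun=6)
Days before April (Jan-Mar): 90; April 1 index = (6 + 90) mod 7 = 5 -> Saturday
First Saturday is April 1
Saturdays: 1, 8, 15, 22, 29

5 Saturdays


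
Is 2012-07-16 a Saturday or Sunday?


Anchor: Jan 1, 2012. With p = 2012 - 1 = 2011: (p + p//4 - p//100 + p//400) mod 7 = (2011 + 502 - 20 + 5) mod 7 = 2498 mod 7 = 6 -> Sunday (Mon=0 ... Sun=6)
Day of year: 198; offset = 197
Weekday index = (6 + 197) mod 7 = 0 -> Monday
Weekend days: Saturday, Sunday

No


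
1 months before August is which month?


August is month 8
8 - 1 = 7

July


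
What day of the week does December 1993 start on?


Target: December 1, 1993
Anchor: Jan 1, 1993. With p = 1993 - 1 = 1992: (p + p//4 - p//100 + p//400) mod 7 = (1992 + 498 - 19 + 4) mod 7 = 2475 mod 7 = 4 -> Friday (Mon=0 ... Sun=6)
Days before December (Jan-Nov): 334 days
Weekday index = (4 + 334) mod 7 = 2

Wednesday


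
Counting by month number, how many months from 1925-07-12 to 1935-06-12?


From July 1925 to June 1935
10 years * 12 = 120 months, minus 1 month = 119

119 months


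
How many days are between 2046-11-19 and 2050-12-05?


From 2046-11-19 to 2050-12-05
2046-11-19: days before November = 31 + 28 + 31 + 30 + 31 + 30 + 31 + 31 + 30 + 31 = 304 (2046 is not a leap year); day of year = 304 + 19 = 323
2050-12-05: days before December = 31 + 28 + 31 + 30 + 31 + 30 + 31 + 31 + 30 + 31 + 30 = 334 (2050 is not a leap year); day of year = 334 + 5 = 339
Rest of 2046: 365 - 323 = 42
Full years 2047 (365), 2048 (366), 2049 (365): 1096
Total = 42 + 1096 + 339 = 1477

1477 days


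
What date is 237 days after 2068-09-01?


Start: 2068-09-01, add 237 days
September 2068 has 30 days: 30 - 1 = 29 days to September 30 -> 208 left
October 2068 has 31 days -> 177 left
November 2068 has 30 days -> 147 left
December 2068 has 31 days -> 116 left
January 2069 has 31 days -> 85 left
February 2069 has 28 days -> 57 left
March 2069 has 31 days -> 26 left
April 2069: 26 <= 30 -> lands on April 26

Result: 2069-04-26


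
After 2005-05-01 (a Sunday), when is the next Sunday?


Current: Sunday
Target: Sunday
Days ahead: 7

Next Sunday: 2005-05-08


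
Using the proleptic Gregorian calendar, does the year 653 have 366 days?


Gregorian leap year rule: divisible by 4, but not by 100, unless also by 400.
653 is not divisible by 4 -> not a leap year

No


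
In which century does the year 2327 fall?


Century = (year - 1) // 100 + 1
= (2327 - 1) // 100 + 1
= 2326 // 100 + 1
= 23 + 1

24th century


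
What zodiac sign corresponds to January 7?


Date: January 7
Conventional tropical zodiac dates: Capricorn from December 22 onward; Aquarius starts January 20
January 7 falls within the Capricorn range

Capricorn


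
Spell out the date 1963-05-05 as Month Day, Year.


ISO 1963-05-05 parses as year=1963, month=05, day=05
Month 5 -> May

May 5, 1963


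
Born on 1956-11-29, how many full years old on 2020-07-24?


Birth: 1956-11-29
Reference: 2020-07-24
Year difference: 2020 - 1956 = 64
Birthday not yet reached in 2020, subtract 1

63 years old


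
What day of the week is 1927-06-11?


Date: June 11, 1927
Anchor: Jan 1, 1927. With p = 1927 - 1 = 1926: (p + p//4 - p//100 + p//400) mod 7 = (1926 + 481 - 19 + 4) mod 7 = 2392 mod 7 = 5 -> Saturday (Mon=0 ... Sun=6)
Days before June (Jan-May): 151; offset = 151 + 11 - 1 = 161
Weekday index = (5 + 161) mod 7 = 5

Day of the week: Saturday


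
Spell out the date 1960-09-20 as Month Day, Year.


ISO 1960-09-20 parses as year=1960, month=09, day=20
Month 9 -> September

September 20, 1960


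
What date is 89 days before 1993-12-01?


Start: 1993-12-01, subtract 89 days
Back 1 day from December 1 reaches November 30, 1993 -> 88 left
November 1993 has 30 days -> back to October 31, 1993 -> 58 left
October 1993 has 31 days -> back to September 30, 1993 -> 27 left
September 1993: 30 - 27 = 3 -> lands on September 3

Result: 1993-09-03


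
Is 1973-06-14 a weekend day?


Anchor: Jan 1, 1973. With p = 1973 - 1 = 1972: (p + p//4 - p//100 + p//400) mod 7 = (1972 + 493 - 19 + 4) mod 7 = 2450 mod 7 = 0 -> Monday (Mon=0 ... Sun=6)
Day of year: 165; offset = 164
Weekday index = (0 + 164) mod 7 = 3 -> Thursday
Weekend days: Saturday, Sunday

No


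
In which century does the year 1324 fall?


Century = (year - 1) // 100 + 1
= (1324 - 1) // 100 + 1
= 1323 // 100 + 1
= 13 + 1

14th century


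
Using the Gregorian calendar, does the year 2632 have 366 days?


Gregorian leap year rule: divisible by 4, but not by 100, unless also by 400.
2632 is divisible by 4 but not 100 -> leap year

Yes


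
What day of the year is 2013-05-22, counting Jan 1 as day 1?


Date: May 22, 2013
Days in months 1 through 4: 120
Plus 22 days in May

Day of year: 142


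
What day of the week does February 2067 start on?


Target: February 1, 2067
Anchor: Jan 1, 2067. With p = 2067 - 1 = 2066: (p + p//4 - p//100 + p//400) mod 7 = (2066 + 516 - 20 + 5) mod 7 = 2567 mod 7 = 5 -> Saturday (Mon=0 ... Sun=6)
Days before February (Jan): 31 days
Weekday index = (5 + 31) mod 7 = 1

Tuesday


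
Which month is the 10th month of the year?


Month 10 of 12

October


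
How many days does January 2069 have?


January 2069

31 days


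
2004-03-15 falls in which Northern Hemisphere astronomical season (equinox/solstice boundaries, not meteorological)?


Date: March 15
Astronomical Winter (approx.; exact equinox/solstice day varies by year): December 21 to March 19
March 15 falls within the Winter window

Winter


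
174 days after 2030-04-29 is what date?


Start: 2030-04-29, add 174 days
April 2030 has 30 days: 30 - 29 = 1 day to April 30 -> 173 left
May 2030 has 31 days -> 142 left
June 2030 has 30 days -> 112 left
July 2030 has 31 days -> 81 left
August 2030 has 31 days -> 50 left
September 2030 has 30 days -> 20 left
October 2030: 20 <= 31 -> lands on October 20

Result: 2030-10-20


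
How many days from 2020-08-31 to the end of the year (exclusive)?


Day of year: 244 of 366
Remaining = 366 - 244

122 days


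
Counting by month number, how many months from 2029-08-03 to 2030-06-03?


From August 2029 to June 2030
1 year * 12 = 12 months, minus 2 months = 10

10 months


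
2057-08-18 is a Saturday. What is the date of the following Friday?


Current: Saturday
Target: Friday
Days ahead: 6

Next Friday: 2057-08-24


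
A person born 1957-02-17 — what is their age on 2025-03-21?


Birth: 1957-02-17
Reference: 2025-03-21
Year difference: 2025 - 1957 = 68

68 years old


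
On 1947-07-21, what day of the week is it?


Date: July 21, 1947
Anchor: Jan 1, 1947. With p = 1947 - 1 = 1946: (p + p//4 - p//100 + p//400) mod 7 = (1946 + 486 - 19 + 4) mod 7 = 2417 mod 7 = 2 -> Wednesday (Mon=0 ... Sun=6)
Days before July (Jan-Jun): 181; offset = 181 + 21 - 1 = 201
Weekday index = (2 + 201) mod 7 = 0

Day of the week: Monday


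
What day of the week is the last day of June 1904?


June 1904 has 30 days
Anchor: Jan 1, 1904. With p = 1904 - 1 = 1903: (p + p//4 - p//100 + p//400) mod 7 = (1903 + 475 - 19 + 4) mod 7 = 2363 mod 7 = 4 -> Friday (Mon=0 ... Sun=6)
Days before June (Jan-May): 152; June 1 index = (4 + 152) mod 7 = 2 -> Wednesday
Last day offset: 30 - 1 = 29 days
Weekday index = (2 + 29) mod 7 = 3

Thursday, June 30


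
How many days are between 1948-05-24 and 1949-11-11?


From 1948-05-24 to 1949-11-11
1948-05-24: days before May = 31 + 29 + 31 + 30 = 121 (1948 is a leap year); day of year = 121 + 24 = 145
1949-11-11: days before November = 31 + 28 + 31 + 30 + 31 + 30 + 31 + 31 + 30 + 31 = 304 (1949 is not a leap year); day of year = 304 + 11 = 315
Rest of 1948: 366 - 145 = 221
Total = 221 + 315 = 536

536 days


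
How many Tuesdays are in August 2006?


August 2006 has 31 days
Anchor: Jan 1, 2006. With p = 2006 - 1 = 2005: (p + p//4 - p//100 + p//400) mod 7 = (2005 + 501 - 20 + 5) mod 7 = 2491 mod 7 = 6 -> Sunday (Mon=0 ... Sun=6)
Days before August (Jan-Jul): 212; August 1 index = (6 + 212) mod 7 = 1 -> Tuesday
First Tuesday is August 1
Tuesdays: 1, 8, 15, 22, 29

5 Tuesdays


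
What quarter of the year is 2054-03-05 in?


Month: March (month 3)
Q1: Jan-Mar, Q2: Apr-Jun, Q3: Jul-Sep, Q4: Oct-Dec

Q1


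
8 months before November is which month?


November is month 11
11 - 8 = 3

March


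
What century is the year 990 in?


Century = (year - 1) // 100 + 1
= (990 - 1) // 100 + 1
= 989 // 100 + 1
= 9 + 1

10th century


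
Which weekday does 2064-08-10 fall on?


Date: August 10, 2064
Anchor: Jan 1, 2064. With p = 2064 - 1 = 2063: (p + p//4 - p//100 + p//400) mod 7 = (2063 + 515 - 20 + 5) mod 7 = 2563 mod 7 = 1 -> Tuesday (Mon=0 ... Sun=6)
Days before August (Jan-Jul): 213; offset = 213 + 10 - 1 = 222
Weekday index = (1 + 222) mod 7 = 6

Day of the week: Sunday


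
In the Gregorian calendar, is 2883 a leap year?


Gregorian leap year rule: divisible by 4, but not by 100, unless also by 400.
2883 is not divisible by 4 -> not a leap year

No


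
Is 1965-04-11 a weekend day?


Anchor: Jan 1, 1965. With p = 1965 - 1 = 1964: (p + p//4 - p//100 + p//400) mod 7 = (1964 + 491 - 19 + 4) mod 7 = 2440 mod 7 = 4 -> Friday (Mon=0 ... Sun=6)
Day of year: 101; offset = 100
Weekday index = (4 + 100) mod 7 = 6 -> Sunday
Weekend days: Saturday, Sunday

Yes


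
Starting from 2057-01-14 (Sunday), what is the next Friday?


Current: Sunday
Target: Friday
Days ahead: 5

Next Friday: 2057-01-19


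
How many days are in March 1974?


March 1974

31 days


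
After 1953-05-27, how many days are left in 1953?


Day of year: 147 of 365
Remaining = 365 - 147

218 days


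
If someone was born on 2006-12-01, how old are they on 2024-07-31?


Birth: 2006-12-01
Reference: 2024-07-31
Year difference: 2024 - 2006 = 18
Birthday not yet reached in 2024, subtract 1

17 years old


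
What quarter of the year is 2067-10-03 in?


Month: October (month 10)
Q1: Jan-Mar, Q2: Apr-Jun, Q3: Jul-Sep, Q4: Oct-Dec

Q4


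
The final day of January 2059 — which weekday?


January 2059 has 31 days
Anchor: Jan 1, 2059. With p = 2059 - 1 = 2058: (p + p//4 - p//100 + p//400) mod 7 = (2058 + 514 - 20 + 5) mod 7 = 2557 mod 7 = 2 -> Wednesday (Mon=0 ... Sun=6)
January 1 is the anchor itself -> Wednesday
Last day offset: 31 - 1 = 30 days
Weekday index = (2 + 30) mod 7 = 4

Friday, January 31


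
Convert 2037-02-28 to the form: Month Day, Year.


ISO 2037-02-28 parses as year=2037, month=02, day=28
Month 2 -> February

February 28, 2037


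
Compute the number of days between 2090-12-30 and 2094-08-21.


From 2090-12-30 to 2094-08-21
2090-12-30: days before December = 31 + 28 + 31 + 30 + 31 + 30 + 31 + 31 + 30 + 31 + 30 = 334 (2090 is not a leap year); day of year = 334 + 30 = 364
2094-08-21: days before August = 31 + 28 + 31 + 30 + 31 + 30 + 31 = 212 (2094 is not a leap year); day of year = 212 + 21 = 233
Rest of 2090: 365 - 364 = 1
Full years 2091 (365), 2092 (366), 2093 (365): 1096
Total = 1 + 1096 + 233 = 1330

1330 days


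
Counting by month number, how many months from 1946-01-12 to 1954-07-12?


From January 1946 to July 1954
8 years * 12 = 96 months, plus 6 months = 102

102 months


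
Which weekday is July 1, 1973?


Target: July 1, 1973
Anchor: Jan 1, 1973. With p = 1973 - 1 = 1972: (p + p//4 - p//100 + p//400) mod 7 = (1972 + 493 - 19 + 4) mod 7 = 2450 mod 7 = 0 -> Monday (Mon=0 ... Sun=6)
Days before July (Jan-Jun): 181 days
Weekday index = (0 + 181) mod 7 = 6

Sunday


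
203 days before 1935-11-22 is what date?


Start: 1935-11-22, subtract 203 days
Back 22 days from November 22 reaches October 31, 1935 -> 181 left
October 1935 has 31 days -> back to September 30, 1935 -> 150 left
September 1935 has 30 days -> back to August 31, 1935 -> 120 left
August 1935 has 31 days -> back to July 31, 1935 -> 89 left
July 1935 has 31 days -> back to June 30, 1935 -> 58 left
June 1935 has 30 days -> back to May 31, 1935 -> 28 left
May 1935: 31 - 28 = 3 -> lands on May 3

Result: 1935-05-03


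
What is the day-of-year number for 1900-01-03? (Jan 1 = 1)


Date: January 3, 1900
No months before January
Plus 3 days in January

Day of year: 3


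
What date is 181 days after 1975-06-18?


Start: 1975-06-18, add 181 days
June 1975 has 30 days: 30 - 18 = 12 days to June 30 -> 169 left
July 1975 has 31 days -> 138 left
August 1975 has 31 days -> 107 left
September 1975 has 30 days -> 77 left
October 1975 has 31 days -> 46 left
November 1975 has 30 days -> 16 left
December 1975: 16 <= 31 -> lands on December 16

Result: 1975-12-16


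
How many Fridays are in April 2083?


April 2083 has 30 days
Anchor: Jan 1, 2083. With p = 2083 - 1 = 2082: (p + p//4 - p//100 + p//400) mod 7 = (2082 + 520 - 20 + 5) mod 7 = 2587 mod 7 = 4 -> Friday (Mon=0 ... Sun=6)
Days before April (Jan-Mar): 90; April 1 index = (4 + 90) mod 7 = 3 -> Thursday
First Friday is April 2
Fridays: 2, 9, 16, 23, 30

5 Fridays


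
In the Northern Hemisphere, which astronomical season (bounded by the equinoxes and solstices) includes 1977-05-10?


Date: May 10
Astronomical Spring (approx.; exact equinox/solstice day varies by year): March 20 to June 20
May 10 falls within the Spring window

Spring


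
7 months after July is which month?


July is month 7
7 + 7 = 14; wrap: 14 - 12 = 2

February


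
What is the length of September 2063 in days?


September 2063

30 days


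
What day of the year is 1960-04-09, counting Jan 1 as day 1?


Date: April 9, 1960
Days in months 1 through 3: 91
Plus 9 days in April

Day of year: 100


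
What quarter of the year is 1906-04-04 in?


Month: April (month 4)
Q1: Jan-Mar, Q2: Apr-Jun, Q3: Jul-Sep, Q4: Oct-Dec

Q2


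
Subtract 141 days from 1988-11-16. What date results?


Start: 1988-11-16, subtract 141 days
Back 16 days from November 16 reaches October 31, 1988 -> 125 left
October 1988 has 31 days -> back to September 30, 1988 -> 94 left
September 1988 has 30 days -> back to August 31, 1988 -> 64 left
August 1988 has 31 days -> back to July 31, 1988 -> 33 left
July 1988 has 31 days -> back to June 30, 1988 -> 2 left
June 1988: 30 - 2 = 28 -> lands on June 28

Result: 1988-06-28


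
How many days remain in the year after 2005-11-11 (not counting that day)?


Day of year: 315 of 365
Remaining = 365 - 315

50 days


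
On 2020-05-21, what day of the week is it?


Date: May 21, 2020
Anchor: Jan 1, 2020. With p = 2020 - 1 = 2019: (p + p//4 - p//100 + p//400) mod 7 = (2019 + 504 - 20 + 5) mod 7 = 2508 mod 7 = 2 -> Wednesday (Mon=0 ... Sun=6)
Days before May (Jan-Apr): 121; offset = 121 + 21 - 1 = 141
Weekday index = (2 + 141) mod 7 = 3

Day of the week: Thursday


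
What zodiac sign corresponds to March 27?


Date: March 27
Conventional tropical zodiac dates: Aries from March 21 onward; Taurus starts April 20
March 27 falls within the Aries range

Aries


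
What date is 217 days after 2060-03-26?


Start: 2060-03-26, add 217 days
March 2060 has 31 days: 31 - 26 = 5 days to March 31 -> 212 left
April 2060 has 30 days -> 182 left
May 2060 has 31 days -> 151 left
June 2060 has 30 days -> 121 left
July 2060 has 31 days -> 90 left
August 2060 has 31 days -> 59 left
September 2060 has 30 days -> 29 left
October 2060: 29 <= 31 -> lands on October 29

Result: 2060-10-29


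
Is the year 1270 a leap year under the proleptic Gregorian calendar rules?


Gregorian leap year rule: divisible by 4, but not by 100, unless also by 400.
1270 is not divisible by 4 -> not a leap year

No


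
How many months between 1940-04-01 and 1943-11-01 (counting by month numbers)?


From April 1940 to November 1943
3 years * 12 = 36 months, plus 7 months = 43

43 months


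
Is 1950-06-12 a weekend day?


Anchor: Jan 1, 1950. With p = 1950 - 1 = 1949: (p + p//4 - p//100 + p//400) mod 7 = (1949 + 487 - 19 + 4) mod 7 = 2421 mod 7 = 6 -> Sunday (Mon=0 ... Sun=6)
Day of year: 163; offset = 162
Weekday index = (6 + 162) mod 7 = 0 -> Monday
Weekend days: Saturday, Sunday

No


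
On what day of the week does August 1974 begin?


Target: August 1, 1974
Anchor: Jan 1, 1974. With p = 1974 - 1 = 1973: (p + p//4 - p//100 + p//400) mod 7 = (1973 + 493 - 19 + 4) mod 7 = 2451 mod 7 = 1 -> Tuesday (Mon=0 ... Sun=6)
Days before August (Jan-Jul): 212 days
Weekday index = (1 + 212) mod 7 = 3

Thursday


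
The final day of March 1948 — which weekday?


March 1948 has 31 days
Anchor: Jan 1, 1948. With p = 1948 - 1 = 1947: (p + p//4 - p//100 + p//400) mod 7 = (1947 + 486 - 19 + 4) mod 7 = 2418 mod 7 = 3 -> Thursday (Mon=0 ... Sun=6)
Days before March (Jan-Feb): 60; March 1 index = (3 + 60) mod 7 = 0 -> Monday
Last day offset: 31 - 1 = 30 days
Weekday index = (0 + 30) mod 7 = 2

Wednesday, March 31


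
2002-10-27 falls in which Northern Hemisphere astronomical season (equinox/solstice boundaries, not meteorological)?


Date: October 27
Astronomical Autumn (approx.; exact equinox/solstice day varies by year): September 22 to December 20
October 27 falls within the Autumn window

Autumn


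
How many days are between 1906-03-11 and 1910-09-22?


From 1906-03-11 to 1910-09-22
1906-03-11: days before March = 31 + 28 = 59 (1906 is not a leap year); day of year = 59 + 11 = 70
1910-09-22: days before September = 31 + 28 + 31 + 30 + 31 + 30 + 31 + 31 = 243 (1910 is not a leap year); day of year = 243 + 22 = 265
Rest of 1906: 365 - 70 = 295
Full years 1907 (365), 1908 (366), 1909 (365): 1096
Total = 295 + 1096 + 265 = 1656

1656 days


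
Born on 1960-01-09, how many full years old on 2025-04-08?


Birth: 1960-01-09
Reference: 2025-04-08
Year difference: 2025 - 1960 = 65

65 years old


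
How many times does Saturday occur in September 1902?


September 1902 has 30 days
Anchor: Jan 1, 1902. With p = 1902 - 1 = 1901: (p + p//4 - p//100 + p//400) mod 7 = (1901 + 475 - 19 + 4) mod 7 = 2361 mod 7 = 2 -> Wednesday (Mon=0 ... Sun=6)
Days before September (Jan-Aug): 243; September 1 index = (2 + 243) mod 7 = 0 -> Monday
First Saturday is September 6
Saturdays: 6, 13, 20, 27

4 Saturdays


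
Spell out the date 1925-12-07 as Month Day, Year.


ISO 1925-12-07 parses as year=1925, month=12, day=07
Month 12 -> December

December 7, 1925
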